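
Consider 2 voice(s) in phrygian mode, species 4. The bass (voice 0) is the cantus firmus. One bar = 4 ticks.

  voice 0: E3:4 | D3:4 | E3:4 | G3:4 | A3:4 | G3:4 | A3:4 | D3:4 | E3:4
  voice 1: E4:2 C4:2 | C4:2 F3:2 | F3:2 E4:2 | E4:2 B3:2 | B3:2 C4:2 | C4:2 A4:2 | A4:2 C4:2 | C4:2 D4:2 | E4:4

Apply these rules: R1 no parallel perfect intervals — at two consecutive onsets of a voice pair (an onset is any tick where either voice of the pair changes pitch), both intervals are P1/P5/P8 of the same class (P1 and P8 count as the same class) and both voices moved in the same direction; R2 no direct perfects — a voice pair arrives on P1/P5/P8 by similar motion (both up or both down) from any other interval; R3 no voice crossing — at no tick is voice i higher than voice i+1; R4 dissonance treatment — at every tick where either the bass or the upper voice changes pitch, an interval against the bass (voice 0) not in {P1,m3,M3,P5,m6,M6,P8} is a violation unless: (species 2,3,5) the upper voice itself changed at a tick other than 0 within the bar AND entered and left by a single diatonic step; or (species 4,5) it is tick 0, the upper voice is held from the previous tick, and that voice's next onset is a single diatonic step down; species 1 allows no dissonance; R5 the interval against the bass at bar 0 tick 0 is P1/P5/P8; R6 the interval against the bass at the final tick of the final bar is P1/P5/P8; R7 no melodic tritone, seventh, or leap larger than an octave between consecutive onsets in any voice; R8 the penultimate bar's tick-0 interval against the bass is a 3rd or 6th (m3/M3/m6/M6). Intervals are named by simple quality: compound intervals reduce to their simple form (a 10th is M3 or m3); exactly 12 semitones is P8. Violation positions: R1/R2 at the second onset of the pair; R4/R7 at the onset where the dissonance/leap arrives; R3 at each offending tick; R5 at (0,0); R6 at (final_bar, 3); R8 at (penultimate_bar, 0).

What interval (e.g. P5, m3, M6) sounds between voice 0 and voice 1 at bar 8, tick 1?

P8

voice 0=E3 voice 1=E4 -> P8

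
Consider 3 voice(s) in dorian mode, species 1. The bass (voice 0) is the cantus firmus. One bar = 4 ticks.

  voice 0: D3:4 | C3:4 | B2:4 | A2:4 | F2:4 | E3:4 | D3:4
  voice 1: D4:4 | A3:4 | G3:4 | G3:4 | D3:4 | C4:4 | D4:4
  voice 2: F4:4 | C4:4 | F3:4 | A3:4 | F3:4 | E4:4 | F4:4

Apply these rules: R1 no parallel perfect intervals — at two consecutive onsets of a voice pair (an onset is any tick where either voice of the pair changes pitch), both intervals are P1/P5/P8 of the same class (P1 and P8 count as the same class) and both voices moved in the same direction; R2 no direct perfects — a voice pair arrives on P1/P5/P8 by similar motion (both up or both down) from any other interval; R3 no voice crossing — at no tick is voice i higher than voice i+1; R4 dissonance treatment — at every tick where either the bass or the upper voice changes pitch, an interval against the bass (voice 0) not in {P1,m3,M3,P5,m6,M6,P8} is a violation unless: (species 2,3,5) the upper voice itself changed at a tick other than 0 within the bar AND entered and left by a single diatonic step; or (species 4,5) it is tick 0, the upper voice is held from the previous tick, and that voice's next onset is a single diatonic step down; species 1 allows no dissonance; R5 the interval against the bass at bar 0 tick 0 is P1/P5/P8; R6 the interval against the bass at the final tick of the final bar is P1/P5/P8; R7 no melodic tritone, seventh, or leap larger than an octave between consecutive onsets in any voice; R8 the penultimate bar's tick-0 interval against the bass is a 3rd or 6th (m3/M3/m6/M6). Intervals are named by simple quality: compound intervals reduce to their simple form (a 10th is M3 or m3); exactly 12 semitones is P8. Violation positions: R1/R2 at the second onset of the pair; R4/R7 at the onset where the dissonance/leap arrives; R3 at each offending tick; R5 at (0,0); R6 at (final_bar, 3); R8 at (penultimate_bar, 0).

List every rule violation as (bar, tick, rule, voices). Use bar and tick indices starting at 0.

bar 0: v0=D3 v1=D4 v2=F4 downbeat m3
bar 1: v0=C3 v1=A3 v2=C4 downbeat P8
bar 2: v0=B2 v1=G3 v2=F3 downbeat TT
bar 3: v0=A2 v1=G3 v2=A3 downbeat P8
bar 4: v0=F2 v1=D3 v2=F3 downbeat P8
bar 5: v0=E3 v1=C4 v2=E4 downbeat P8
bar 6: v0=D3 v1=D4 v2=F4 downbeat m3
  -> R5 @ bar 0 tick 0 v(0, 2): opens on m3
  -> R2 @ bar 1 tick 0 v(0, 2): D3/F4 m3 -> C3/C4 P8 similar
  -> R3 @ bar 2 tick 0 v(1, 2): G3 above F3
  -> R4 @ bar 2 tick 0 v(0, 2): B2/F3 TT untreated
  -> R3 @ bar 2 tick 1 v(1, 2): G3 above F3
  -> R3 @ bar 2 tick 2 v(1, 2): G3 above F3
  -> R3 @ bar 2 tick 3 v(1, 2): G3 above F3
  -> R4 @ bar 3 tick 0 v(0, 1): A2/G3 m7 untreated
  -> R1 @ bar 4 tick 0 v(0, 2): A2/A3 P8 -> F2/F3 P8 similar
  -> R1 @ bar 5 tick 0 v(0, 2): F2/F3 P8 -> E3/E4 P8 similar
  -> R7 @ bar 5 tick 0 v(0,): F2->E3 leap 11st
  -> R7 @ bar 5 tick 0 v(1,): D3->C4 leap 10st
  -> R7 @ bar 5 tick 0 v(2,): F3->E4 leap 11st
  -> R8 @ bar 5 tick 0 v(0, 2): penult P8 not 3rd/6th
  -> R6 @ bar 6 tick 3 v(0, 2): closes on m3

(0, 0, R5, (0, 2))
(1, 0, R2, (0, 2))
(2, 0, R3, (1, 2))
(2, 0, R4, (0, 2))
(2, 1, R3, (1, 2))
(2, 2, R3, (1, 2))
(2, 3, R3, (1, 2))
(3, 0, R4, (0, 1))
(4, 0, R1, (0, 2))
(5, 0, R1, (0, 2))
(5, 0, R7, (0,))
(5, 0, R7, (1,))
(5, 0, R7, (2,))
(5, 0, R8, (0, 2))
(6, 3, R6, (0, 2))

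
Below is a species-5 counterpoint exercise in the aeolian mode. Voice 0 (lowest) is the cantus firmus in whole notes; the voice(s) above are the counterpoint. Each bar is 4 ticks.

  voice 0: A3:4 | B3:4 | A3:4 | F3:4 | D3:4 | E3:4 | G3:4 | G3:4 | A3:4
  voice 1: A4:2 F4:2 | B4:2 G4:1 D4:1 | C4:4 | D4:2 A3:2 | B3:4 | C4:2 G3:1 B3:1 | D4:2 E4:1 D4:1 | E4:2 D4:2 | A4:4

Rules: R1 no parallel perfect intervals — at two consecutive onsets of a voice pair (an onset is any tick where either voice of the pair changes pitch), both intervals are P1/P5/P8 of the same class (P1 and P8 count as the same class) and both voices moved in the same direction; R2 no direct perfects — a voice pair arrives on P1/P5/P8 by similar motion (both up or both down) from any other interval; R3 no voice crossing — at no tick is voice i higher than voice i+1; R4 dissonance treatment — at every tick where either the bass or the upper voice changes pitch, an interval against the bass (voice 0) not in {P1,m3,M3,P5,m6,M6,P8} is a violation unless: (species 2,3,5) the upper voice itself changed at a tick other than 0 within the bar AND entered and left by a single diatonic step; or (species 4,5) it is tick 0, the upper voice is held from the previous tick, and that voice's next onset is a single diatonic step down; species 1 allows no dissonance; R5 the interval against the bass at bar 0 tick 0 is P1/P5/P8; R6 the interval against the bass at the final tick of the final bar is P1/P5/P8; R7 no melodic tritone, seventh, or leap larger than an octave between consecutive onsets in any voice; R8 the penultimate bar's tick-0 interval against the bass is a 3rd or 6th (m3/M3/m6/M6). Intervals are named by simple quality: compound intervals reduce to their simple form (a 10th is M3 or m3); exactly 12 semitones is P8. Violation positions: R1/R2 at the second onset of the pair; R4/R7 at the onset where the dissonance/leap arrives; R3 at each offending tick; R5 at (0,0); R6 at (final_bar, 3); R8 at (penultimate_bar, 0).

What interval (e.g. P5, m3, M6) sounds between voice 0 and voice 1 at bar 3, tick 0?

voice 0=F3 voice 1=D4 -> M6

M6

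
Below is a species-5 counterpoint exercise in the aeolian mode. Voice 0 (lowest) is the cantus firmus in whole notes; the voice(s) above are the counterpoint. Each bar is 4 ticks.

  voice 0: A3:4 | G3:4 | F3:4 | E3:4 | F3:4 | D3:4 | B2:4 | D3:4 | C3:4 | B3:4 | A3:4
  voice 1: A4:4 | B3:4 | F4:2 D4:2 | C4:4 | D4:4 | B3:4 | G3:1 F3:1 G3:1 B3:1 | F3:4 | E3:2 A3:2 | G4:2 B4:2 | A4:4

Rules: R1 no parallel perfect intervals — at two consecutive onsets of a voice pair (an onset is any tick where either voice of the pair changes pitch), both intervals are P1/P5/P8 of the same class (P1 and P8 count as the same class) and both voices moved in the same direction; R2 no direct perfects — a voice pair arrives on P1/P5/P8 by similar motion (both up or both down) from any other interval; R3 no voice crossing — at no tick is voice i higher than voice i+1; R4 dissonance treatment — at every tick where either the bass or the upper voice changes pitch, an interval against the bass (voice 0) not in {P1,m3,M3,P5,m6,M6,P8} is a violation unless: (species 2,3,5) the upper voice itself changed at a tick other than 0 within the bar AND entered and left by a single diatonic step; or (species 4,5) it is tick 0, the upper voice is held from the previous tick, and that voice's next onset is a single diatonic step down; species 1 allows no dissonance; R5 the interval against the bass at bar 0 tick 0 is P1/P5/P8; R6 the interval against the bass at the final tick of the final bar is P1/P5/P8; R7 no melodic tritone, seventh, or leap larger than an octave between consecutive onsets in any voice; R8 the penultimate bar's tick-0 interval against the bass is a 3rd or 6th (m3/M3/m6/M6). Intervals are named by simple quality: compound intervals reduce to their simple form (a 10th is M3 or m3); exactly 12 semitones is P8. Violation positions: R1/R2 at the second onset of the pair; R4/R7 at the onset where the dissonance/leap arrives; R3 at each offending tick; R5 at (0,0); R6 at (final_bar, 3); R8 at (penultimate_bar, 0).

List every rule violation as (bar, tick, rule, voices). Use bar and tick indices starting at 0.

(1, 0, R7, (1,))
(2, 0, R7, (1,))
(7, 0, R7, (1,))
(9, 0, R7, (0,))
(9, 0, R7, (1,))
(10, 0, R1, (0, 1))

bar 0: v0=A3 v1=A4 downbeat P8
bar 1: v0=G3 v1=B3 downbeat M3
bar 2: v0=F3 v1=F4 downbeat P8
bar 3: v0=E3 v1=C4 downbeat m6
bar 4: v0=F3 v1=D4 downbeat M6
bar 5: v0=D3 v1=B3 downbeat M6
bar 6: v0=B2 v1=G3 downbeat m6
bar 7: v0=D3 v1=F3 downbeat m3
bar 8: v0=C3 v1=E3 downbeat M3
bar 9: v0=B3 v1=G4 downbeat m6
bar 10: v0=A3 v1=A4 downbeat P8
  -> R7 @ bar 1 tick 0 v(1,): A4->B3 leap 10st
  -> R7 @ bar 2 tick 0 v(1,): B3->F4 leap 6st
  -> R7 @ bar 7 tick 0 v(1,): B3->F3 leap 6st
  -> R7 @ bar 9 tick 0 v(0,): C3->B3 leap 11st
  -> R7 @ bar 9 tick 0 v(1,): A3->G4 leap 10st
  -> R1 @ bar 10 tick 0 v(0, 1): B3/B4 P8 -> A3/A4 P8 similar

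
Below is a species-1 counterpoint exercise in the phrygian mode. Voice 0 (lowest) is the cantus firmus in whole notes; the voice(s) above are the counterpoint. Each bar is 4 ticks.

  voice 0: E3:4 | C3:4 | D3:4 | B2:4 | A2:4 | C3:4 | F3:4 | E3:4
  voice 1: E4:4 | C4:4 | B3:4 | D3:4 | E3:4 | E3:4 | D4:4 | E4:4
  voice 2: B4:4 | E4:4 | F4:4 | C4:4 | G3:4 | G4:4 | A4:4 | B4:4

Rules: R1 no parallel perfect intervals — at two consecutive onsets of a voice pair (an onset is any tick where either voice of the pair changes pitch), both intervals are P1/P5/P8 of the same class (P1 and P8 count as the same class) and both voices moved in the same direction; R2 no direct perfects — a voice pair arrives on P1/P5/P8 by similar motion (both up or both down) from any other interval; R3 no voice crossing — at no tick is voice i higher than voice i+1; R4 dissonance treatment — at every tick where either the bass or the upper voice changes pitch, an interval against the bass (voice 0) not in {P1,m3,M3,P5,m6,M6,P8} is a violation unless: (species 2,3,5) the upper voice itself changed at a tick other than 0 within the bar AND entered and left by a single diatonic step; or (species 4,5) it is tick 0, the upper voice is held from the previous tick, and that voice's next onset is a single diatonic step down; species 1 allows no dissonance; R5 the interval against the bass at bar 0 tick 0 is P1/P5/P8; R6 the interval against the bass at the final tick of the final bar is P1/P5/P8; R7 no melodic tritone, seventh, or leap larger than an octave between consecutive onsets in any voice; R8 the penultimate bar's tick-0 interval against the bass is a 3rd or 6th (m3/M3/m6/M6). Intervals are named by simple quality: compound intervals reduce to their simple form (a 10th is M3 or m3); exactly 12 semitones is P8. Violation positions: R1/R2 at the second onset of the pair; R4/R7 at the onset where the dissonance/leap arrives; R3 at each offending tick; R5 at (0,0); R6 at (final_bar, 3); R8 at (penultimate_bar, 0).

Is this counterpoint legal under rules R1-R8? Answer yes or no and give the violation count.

bar 0: v0=E3 v1=E4 v2=B4 (P5)
bar 1: v0=C3 v1=C4 v2=E4 (M3)
bar 2: v0=D3 v1=B3 v2=F4 (m3)
bar 3: v0=B2 v1=D3 v2=C4 (m2)
bar 4: v0=A2 v1=E3 v2=G3 (m7)
bar 5: v0=C3 v1=E3 v2=G4 (P5)
bar 6: v0=F3 v1=D4 v2=A4 (M3)
bar 7: v0=E3 v1=E4 v2=B4 (P5)
  R1 @ bar1.0: E3/E4 P8 -> C3/C4 P8 similar
  R4 @ bar3.0: B2/C4 m2 untreated
  R4 @ bar4.0: A2/G3 m7 untreated
  R2 @ bar5.0: A2/G3 m7 -> C3/G4 P5 similar
  R2 @ bar6.0: E3/G4 m3 -> D4/A4 P5 similar
  R7 @ bar6.0: E3->D4 leap 10st
  R1 @ bar7.0: D4/A4 P5 -> E4/B4 P5 similar

No (7 violations)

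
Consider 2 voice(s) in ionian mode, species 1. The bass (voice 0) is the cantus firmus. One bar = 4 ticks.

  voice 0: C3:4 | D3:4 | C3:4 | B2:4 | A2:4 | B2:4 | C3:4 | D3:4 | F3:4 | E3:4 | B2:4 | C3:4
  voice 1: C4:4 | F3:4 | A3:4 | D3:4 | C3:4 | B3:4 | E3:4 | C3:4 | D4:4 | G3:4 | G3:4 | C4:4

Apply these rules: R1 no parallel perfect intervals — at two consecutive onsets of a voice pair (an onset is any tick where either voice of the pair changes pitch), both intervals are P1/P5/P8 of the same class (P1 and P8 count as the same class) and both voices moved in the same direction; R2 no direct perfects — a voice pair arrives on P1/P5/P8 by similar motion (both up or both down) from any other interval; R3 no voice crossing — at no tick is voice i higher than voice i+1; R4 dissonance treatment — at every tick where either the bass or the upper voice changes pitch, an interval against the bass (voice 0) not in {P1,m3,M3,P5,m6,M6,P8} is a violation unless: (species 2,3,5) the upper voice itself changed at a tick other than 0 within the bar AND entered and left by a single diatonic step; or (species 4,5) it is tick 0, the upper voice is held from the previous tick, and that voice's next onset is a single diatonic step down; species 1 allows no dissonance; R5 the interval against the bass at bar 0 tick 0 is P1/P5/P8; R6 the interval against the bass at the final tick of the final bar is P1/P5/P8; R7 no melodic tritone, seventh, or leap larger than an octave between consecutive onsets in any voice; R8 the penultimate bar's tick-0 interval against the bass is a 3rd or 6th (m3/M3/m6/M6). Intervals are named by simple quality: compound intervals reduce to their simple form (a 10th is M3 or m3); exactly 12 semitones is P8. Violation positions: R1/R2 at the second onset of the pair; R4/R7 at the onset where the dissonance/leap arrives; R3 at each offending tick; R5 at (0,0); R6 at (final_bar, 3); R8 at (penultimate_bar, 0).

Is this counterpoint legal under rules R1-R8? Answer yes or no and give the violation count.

bar 0: v0=C3 v1=C4 (P8)
bar 1: v0=D3 v1=F3 (m3)
bar 2: v0=C3 v1=A3 (M6)
bar 3: v0=B2 v1=D3 (m3)
bar 4: v0=A2 v1=C3 (m3)
bar 5: v0=B2 v1=B3 (P8)
bar 6: v0=C3 v1=E3 (M3)
bar 7: v0=D3 v1=C3 (M2)
bar 8: v0=F3 v1=D4 (M6)
bar 9: v0=E3 v1=G3 (m3)
bar 10: v0=B2 v1=G3 (m6)
bar 11: v0=C3 v1=C4 (P8)
  R2 @ bar5.0: A2/C3 m3 -> B2/B3 P8 similar
  R7 @ bar5.0: C3->B3 leap 11st
  R3 @ bar7.0: D3 above C3
  R4 @ bar7.0: D3/C3 M2 untreated
  R3 @ bar7.1: D3 above C3
  R3 @ bar7.2: D3 above C3
  R3 @ bar7.3: D3 above C3
  R7 @ bar8.0: C3->D4 leap 14st
  R2 @ bar11.0: B2/G3 m6 -> C3/C4 P8 similar

No (9 violations)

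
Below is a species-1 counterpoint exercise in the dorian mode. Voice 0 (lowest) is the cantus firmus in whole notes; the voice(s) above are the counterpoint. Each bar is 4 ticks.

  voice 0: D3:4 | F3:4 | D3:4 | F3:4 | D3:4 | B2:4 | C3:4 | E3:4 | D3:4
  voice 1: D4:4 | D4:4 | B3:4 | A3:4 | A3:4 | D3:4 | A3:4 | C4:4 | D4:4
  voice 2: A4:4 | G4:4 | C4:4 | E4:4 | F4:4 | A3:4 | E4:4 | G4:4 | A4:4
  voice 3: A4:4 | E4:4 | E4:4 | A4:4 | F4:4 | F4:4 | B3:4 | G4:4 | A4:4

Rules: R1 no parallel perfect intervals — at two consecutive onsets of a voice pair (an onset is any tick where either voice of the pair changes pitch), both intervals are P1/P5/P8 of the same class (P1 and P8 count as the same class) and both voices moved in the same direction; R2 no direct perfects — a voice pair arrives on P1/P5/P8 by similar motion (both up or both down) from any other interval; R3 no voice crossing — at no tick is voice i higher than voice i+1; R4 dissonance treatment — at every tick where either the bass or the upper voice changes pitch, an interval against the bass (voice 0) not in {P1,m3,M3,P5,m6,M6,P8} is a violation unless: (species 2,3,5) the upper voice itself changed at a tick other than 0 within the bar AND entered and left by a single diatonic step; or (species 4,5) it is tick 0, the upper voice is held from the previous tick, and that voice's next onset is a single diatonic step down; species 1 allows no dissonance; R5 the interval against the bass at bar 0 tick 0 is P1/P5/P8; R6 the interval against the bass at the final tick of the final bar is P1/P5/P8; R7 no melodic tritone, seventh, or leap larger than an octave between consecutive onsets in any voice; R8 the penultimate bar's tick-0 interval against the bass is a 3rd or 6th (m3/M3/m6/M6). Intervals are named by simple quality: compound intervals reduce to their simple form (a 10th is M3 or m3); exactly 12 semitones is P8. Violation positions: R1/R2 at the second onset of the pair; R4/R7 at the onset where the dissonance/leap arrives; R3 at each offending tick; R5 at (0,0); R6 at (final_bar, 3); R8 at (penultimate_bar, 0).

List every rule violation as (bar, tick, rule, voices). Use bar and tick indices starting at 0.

bar 0: v0=D3 v1=D4 v2=A4 v3=A4 downbeat P5
bar 1: v0=F3 v1=D4 v2=G4 v3=E4 downbeat M7
bar 2: v0=D3 v1=B3 v2=C4 v3=E4 downbeat M2
bar 3: v0=F3 v1=A3 v2=E4 v3=A4 downbeat M3
bar 4: v0=D3 v1=A3 v2=F4 v3=F4 downbeat m3
bar 5: v0=B2 v1=D3 v2=A3 v3=F4 downbeat TT
bar 6: v0=C3 v1=A3 v2=E4 v3=B3 downbeat M7
bar 7: v0=E3 v1=C4 v2=G4 v3=G4 downbeat m3
bar 8: v0=D3 v1=D4 v2=A4 v3=A4 downbeat P5
  -> R3 @ bar 1 tick 0 v(2, 3): G4 above E4
  -> R4 @ bar 1 tick 0 v(0, 2): F3/G4 M2 untreated
  -> R4 @ bar 1 tick 0 v(0, 3): F3/E4 M7 untreated
  -> R3 @ bar 1 tick 1 v(2, 3): G4 above E4
  -> R3 @ bar 1 tick 2 v(2, 3): G4 above E4
  -> R3 @ bar 1 tick 3 v(2, 3): G4 above E4
  -> R4 @ bar 2 tick 0 v(0, 2): D3/C4 m7 untreated
  -> R4 @ bar 2 tick 0 v(0, 3): D3/E4 M2 untreated
  -> R4 @ bar 3 tick 0 v(0, 2): F3/E4 M7 untreated
  -> R2 @ bar 5 tick 0 v(1, 2): A3/F4 m6 -> D3/A3 P5 similar
  -> R4 @ bar 5 tick 0 v(0, 2): B2/A3 m7 untreated
  -> R4 @ bar 5 tick 0 v(0, 3): B2/F4 TT untreated
  -> R1 @ bar 6 tick 0 v(1, 2): D3/A3 P5 -> A3/E4 P5 similar
  -> R3 @ bar 6 tick 0 v(2, 3): E4 above B3
  -> R4 @ bar 6 tick 0 v(0, 3): C3/B3 M7 untreated
  -> R7 @ bar 6 tick 0 v(3,): F4->B3 leap 6st
  -> R3 @ bar 6 tick 1 v(2, 3): E4 above B3
  -> R3 @ bar 6 tick 2 v(2, 3): E4 above B3
  -> R3 @ bar 6 tick 3 v(2, 3): E4 above B3
  -> R1 @ bar 7 tick 0 v(1, 2): A3/E4 P5 -> C4/G4 P5 similar
  -> R2 @ bar 7 tick 0 v(1, 3): A3/B3 M2 -> C4/G4 P5 similar
  -> R2 @ bar 7 tick 0 v(2, 3): E4/B3 P4 -> G4/G4 P1 similar
  -> R1 @ bar 8 tick 0 v(1, 2): C4/G4 P5 -> D4/A4 P5 similar
  -> R1 @ bar 8 tick 0 v(1, 3): C4/G4 P5 -> D4/A4 P5 similar
  -> R1 @ bar 8 tick 0 v(2, 3): G4/G4 P1 -> A4/A4 P1 similar

(1, 0, R3, (2, 3))
(1, 0, R4, (0, 2))
(1, 0, R4, (0, 3))
(1, 1, R3, (2, 3))
(1, 2, R3, (2, 3))
(1, 3, R3, (2, 3))
(2, 0, R4, (0, 2))
(2, 0, R4, (0, 3))
(3, 0, R4, (0, 2))
(5, 0, R2, (1, 2))
(5, 0, R4, (0, 2))
(5, 0, R4, (0, 3))
(6, 0, R1, (1, 2))
(6, 0, R3, (2, 3))
(6, 0, R4, (0, 3))
(6, 0, R7, (3,))
(6, 1, R3, (2, 3))
(6, 2, R3, (2, 3))
(6, 3, R3, (2, 3))
(7, 0, R1, (1, 2))
(7, 0, R2, (1, 3))
(7, 0, R2, (2, 3))
(8, 0, R1, (1, 2))
(8, 0, R1, (1, 3))
(8, 0, R1, (2, 3))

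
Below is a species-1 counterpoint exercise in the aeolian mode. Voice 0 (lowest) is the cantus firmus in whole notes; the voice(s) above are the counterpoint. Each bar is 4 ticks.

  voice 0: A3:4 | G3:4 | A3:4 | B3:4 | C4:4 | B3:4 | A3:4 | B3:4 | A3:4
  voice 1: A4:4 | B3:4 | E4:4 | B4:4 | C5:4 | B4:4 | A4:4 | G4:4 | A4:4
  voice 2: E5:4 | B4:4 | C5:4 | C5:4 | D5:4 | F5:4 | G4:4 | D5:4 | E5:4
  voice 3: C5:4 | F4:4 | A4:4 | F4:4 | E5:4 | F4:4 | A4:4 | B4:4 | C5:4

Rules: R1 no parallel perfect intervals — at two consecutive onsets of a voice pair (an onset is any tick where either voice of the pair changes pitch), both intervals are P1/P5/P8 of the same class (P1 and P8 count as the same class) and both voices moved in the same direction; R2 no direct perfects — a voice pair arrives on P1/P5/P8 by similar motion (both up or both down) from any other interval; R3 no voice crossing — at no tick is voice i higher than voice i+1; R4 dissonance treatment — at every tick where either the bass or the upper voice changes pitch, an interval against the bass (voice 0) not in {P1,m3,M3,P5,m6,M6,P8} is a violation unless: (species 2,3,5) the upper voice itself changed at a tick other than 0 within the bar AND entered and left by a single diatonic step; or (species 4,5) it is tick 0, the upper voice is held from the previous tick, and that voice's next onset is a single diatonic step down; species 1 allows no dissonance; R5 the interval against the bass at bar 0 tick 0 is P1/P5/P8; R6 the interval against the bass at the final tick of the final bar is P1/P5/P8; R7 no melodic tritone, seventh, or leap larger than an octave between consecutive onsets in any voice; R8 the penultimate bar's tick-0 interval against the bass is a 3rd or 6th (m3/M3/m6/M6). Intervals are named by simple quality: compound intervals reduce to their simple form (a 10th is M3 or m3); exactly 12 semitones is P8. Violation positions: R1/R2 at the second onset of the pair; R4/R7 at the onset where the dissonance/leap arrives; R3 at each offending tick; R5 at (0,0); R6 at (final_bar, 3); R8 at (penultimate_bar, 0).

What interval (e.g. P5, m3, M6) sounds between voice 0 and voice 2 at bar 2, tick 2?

m3

voice 0=A3 voice 2=C5 -> m3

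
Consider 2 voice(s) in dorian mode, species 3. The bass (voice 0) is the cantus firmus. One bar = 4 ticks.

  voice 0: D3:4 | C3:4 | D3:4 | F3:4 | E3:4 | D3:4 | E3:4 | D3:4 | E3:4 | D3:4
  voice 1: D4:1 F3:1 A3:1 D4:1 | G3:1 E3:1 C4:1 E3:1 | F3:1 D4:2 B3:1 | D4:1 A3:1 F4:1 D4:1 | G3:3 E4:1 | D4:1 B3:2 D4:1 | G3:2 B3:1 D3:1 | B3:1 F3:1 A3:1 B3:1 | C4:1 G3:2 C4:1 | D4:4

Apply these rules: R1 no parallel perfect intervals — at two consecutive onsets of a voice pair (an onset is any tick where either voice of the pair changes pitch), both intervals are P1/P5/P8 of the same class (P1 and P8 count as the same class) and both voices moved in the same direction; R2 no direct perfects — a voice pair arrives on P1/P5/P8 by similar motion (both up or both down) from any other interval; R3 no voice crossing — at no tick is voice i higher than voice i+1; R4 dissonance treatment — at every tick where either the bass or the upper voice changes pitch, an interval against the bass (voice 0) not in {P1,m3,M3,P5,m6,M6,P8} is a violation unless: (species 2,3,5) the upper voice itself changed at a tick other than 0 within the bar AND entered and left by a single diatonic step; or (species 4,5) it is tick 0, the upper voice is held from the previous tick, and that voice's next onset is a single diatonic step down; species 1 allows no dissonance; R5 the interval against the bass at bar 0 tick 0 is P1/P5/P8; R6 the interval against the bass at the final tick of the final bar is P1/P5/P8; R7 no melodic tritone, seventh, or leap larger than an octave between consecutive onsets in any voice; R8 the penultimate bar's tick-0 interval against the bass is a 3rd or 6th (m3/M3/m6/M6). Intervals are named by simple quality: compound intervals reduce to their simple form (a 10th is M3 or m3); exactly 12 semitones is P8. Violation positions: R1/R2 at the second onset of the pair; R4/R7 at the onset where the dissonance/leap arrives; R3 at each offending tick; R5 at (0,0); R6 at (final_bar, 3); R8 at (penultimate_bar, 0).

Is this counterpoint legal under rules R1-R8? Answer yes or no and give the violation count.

No (5 violations)

bar 0: v0=D3 v1=D4 (P8)
bar 1: v0=C3 v1=G3 (P5)
bar 2: v0=D3 v1=F3 (m3)
bar 3: v0=F3 v1=D4 (M6)
bar 4: v0=E3 v1=G3 (m3)
bar 5: v0=D3 v1=D4 (P8)
bar 6: v0=E3 v1=G3 (m3)
bar 7: v0=D3 v1=B3 (M6)
bar 8: v0=E3 v1=C4 (m6)
bar 9: v0=D3 v1=D4 (P8)
  R2 @ bar1.0: D3/D4 P8 -> C3/G3 P5 similar
  R1 @ bar5.0: E3/E4 P8 -> D3/D4 P8 similar
  R3 @ bar6.3: E3 above D3
  R4 @ bar6.3: E3/D3 M2 untreated
  R7 @ bar7.1: B3->F3 leap 6st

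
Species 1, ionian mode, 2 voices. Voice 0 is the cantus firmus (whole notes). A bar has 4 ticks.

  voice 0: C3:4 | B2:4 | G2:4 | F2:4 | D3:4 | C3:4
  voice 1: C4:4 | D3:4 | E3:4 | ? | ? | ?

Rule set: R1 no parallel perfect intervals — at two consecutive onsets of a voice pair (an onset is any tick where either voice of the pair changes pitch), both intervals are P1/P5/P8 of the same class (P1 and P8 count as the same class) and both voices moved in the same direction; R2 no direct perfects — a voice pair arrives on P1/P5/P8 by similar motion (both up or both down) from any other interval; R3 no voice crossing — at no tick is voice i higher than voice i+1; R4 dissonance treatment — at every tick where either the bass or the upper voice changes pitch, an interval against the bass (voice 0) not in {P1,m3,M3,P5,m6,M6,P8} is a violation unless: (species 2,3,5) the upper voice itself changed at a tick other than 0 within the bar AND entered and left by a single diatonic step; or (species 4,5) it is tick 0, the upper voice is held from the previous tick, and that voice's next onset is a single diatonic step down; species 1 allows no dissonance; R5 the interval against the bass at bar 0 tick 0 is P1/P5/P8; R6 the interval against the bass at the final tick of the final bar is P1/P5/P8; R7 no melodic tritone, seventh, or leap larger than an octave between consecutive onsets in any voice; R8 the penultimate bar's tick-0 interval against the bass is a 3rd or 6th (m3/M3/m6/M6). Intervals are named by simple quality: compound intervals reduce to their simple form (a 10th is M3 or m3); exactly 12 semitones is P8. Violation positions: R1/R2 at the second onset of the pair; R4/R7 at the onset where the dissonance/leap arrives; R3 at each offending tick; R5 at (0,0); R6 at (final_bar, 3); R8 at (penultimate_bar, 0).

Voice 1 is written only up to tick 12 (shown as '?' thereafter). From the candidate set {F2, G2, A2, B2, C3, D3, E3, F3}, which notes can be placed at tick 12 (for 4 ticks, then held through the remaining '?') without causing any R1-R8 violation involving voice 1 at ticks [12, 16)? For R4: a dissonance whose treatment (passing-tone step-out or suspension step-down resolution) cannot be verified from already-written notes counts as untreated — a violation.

F2: violates R2,R7
G2: violates R4
A2: legal
B2: violates R4
C3: violates R2
D3: legal
E3: violates R4
F3: legal

{A2, D3, F3}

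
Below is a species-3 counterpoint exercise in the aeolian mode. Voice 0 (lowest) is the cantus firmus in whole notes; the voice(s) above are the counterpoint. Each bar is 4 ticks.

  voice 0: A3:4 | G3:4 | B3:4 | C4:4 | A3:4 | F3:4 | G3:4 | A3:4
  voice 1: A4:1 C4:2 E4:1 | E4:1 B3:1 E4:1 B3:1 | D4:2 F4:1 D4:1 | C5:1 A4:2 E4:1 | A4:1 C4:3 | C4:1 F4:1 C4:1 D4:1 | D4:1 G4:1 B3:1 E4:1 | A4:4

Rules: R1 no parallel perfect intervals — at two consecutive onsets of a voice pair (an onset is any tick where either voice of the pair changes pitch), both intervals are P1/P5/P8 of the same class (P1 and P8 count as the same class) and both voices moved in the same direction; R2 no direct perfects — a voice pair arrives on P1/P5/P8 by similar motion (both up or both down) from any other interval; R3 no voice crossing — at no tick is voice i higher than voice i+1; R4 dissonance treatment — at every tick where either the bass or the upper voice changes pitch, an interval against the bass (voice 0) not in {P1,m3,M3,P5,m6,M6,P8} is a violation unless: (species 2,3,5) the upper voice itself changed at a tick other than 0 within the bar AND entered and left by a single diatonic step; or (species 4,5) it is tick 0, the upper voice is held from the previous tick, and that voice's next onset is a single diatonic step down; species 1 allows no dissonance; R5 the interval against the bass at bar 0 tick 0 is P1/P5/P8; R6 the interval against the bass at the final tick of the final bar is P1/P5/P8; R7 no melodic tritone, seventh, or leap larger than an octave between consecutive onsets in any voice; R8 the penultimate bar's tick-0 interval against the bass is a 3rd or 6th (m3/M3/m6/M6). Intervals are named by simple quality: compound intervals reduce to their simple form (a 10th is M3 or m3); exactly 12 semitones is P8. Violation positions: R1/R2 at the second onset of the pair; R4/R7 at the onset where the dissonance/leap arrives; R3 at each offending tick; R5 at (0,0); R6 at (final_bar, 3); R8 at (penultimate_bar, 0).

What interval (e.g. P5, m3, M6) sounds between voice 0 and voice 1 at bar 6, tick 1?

voice 0=G3 voice 1=G4 -> P8

P8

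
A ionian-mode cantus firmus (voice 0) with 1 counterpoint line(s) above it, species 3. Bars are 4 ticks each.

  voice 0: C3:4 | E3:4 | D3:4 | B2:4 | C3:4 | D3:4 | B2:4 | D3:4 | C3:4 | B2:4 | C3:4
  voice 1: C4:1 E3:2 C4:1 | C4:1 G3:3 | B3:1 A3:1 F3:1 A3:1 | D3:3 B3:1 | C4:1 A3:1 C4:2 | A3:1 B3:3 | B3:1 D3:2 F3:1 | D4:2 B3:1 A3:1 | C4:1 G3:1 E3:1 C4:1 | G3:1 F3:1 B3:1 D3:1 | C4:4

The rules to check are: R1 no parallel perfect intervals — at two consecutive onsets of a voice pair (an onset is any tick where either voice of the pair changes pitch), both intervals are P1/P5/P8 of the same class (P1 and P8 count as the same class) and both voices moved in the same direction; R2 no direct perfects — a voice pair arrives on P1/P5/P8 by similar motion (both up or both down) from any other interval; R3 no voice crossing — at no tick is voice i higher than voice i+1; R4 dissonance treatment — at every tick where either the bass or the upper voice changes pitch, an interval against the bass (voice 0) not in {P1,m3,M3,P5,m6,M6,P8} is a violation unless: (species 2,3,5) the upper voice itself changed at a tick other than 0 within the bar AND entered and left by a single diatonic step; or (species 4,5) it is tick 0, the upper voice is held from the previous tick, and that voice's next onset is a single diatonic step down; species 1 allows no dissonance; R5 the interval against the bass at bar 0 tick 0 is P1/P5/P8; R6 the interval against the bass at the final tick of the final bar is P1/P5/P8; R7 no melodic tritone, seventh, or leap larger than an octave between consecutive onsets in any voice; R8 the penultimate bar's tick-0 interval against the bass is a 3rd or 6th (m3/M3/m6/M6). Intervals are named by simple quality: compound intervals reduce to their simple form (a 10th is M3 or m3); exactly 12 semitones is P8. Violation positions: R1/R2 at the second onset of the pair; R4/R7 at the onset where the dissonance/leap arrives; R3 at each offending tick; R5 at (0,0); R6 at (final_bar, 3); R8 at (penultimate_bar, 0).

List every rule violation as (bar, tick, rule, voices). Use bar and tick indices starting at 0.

bar 0: v0=C3 v1=C4 downbeat P8
bar 1: v0=E3 v1=C4 downbeat m6
bar 2: v0=D3 v1=B3 downbeat M6
bar 3: v0=B2 v1=D3 downbeat m3
bar 4: v0=C3 v1=C4 downbeat P8
bar 5: v0=D3 v1=A3 downbeat P5
bar 6: v0=B2 v1=B3 downbeat P8
bar 7: v0=D3 v1=D4 downbeat P8
bar 8: v0=C3 v1=C4 downbeat P8
bar 9: v0=B2 v1=G3 downbeat m6
bar 10: v0=C3 v1=C4 downbeat P8
  -> R1 @ bar 4 tick 0 v(0, 1): B2/B3 P8 -> C3/C4 P8 similar
  -> R4 @ bar 6 tick 3 v(0, 1): B2/F3 TT untreated
  -> R2 @ bar 7 tick 0 v(0, 1): B2/F3 TT -> D3/D4 P8 similar
  -> R4 @ bar 9 tick 1 v(0, 1): B2/F3 TT untreated
  -> R7 @ bar 9 tick 2 v(1,): F3->B3 leap 6st
  -> R2 @ bar 10 tick 0 v(0, 1): B2/D3 m3 -> C3/C4 P8 similar
  -> R7 @ bar 10 tick 0 v(1,): D3->C4 leap 10st

(4, 0, R1, (0, 1))
(6, 3, R4, (0, 1))
(7, 0, R2, (0, 1))
(9, 1, R4, (0, 1))
(9, 2, R7, (1,))
(10, 0, R2, (0, 1))
(10, 0, R7, (1,))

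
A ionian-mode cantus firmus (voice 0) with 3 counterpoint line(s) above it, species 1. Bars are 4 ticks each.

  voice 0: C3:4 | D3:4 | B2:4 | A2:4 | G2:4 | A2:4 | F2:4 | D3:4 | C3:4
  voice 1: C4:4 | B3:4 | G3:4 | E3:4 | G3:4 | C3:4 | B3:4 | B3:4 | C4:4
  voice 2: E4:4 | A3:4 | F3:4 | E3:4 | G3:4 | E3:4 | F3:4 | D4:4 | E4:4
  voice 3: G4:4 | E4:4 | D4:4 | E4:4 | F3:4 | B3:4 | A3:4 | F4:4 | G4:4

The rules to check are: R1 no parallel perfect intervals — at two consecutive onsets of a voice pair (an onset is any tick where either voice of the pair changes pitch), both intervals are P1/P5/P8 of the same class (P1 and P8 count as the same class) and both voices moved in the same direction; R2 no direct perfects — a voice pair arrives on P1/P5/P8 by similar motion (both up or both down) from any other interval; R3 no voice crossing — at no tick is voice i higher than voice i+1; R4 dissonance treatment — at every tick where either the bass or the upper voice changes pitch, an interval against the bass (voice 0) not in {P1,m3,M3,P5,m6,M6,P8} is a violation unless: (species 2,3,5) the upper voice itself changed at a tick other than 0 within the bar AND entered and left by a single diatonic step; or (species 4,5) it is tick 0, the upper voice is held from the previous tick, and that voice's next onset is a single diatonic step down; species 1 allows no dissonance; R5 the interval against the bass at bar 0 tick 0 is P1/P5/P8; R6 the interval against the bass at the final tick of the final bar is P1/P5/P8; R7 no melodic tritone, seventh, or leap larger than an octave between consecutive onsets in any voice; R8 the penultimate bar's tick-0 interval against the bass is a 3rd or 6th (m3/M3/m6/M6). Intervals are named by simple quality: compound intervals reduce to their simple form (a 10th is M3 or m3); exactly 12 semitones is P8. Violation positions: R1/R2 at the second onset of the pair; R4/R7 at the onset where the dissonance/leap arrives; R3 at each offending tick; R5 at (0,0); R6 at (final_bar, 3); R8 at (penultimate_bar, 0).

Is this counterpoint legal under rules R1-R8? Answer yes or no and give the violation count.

No (35 violations)

bar 0: v0=C3 v1=C4 v2=E4 v3=G4 (P5)
bar 1: v0=D3 v1=B3 v2=A3 v3=E4 (M2)
bar 2: v0=B2 v1=G3 v2=F3 v3=D4 (m3)
bar 3: v0=A2 v1=E3 v2=E3 v3=E4 (P5)
bar 4: v0=G2 v1=G3 v2=G3 v3=F3 (m7)
bar 5: v0=A2 v1=C3 v2=E3 v3=B3 (M2)
bar 6: v0=F2 v1=B3 v2=F3 v3=A3 (M3)
bar 7: v0=D3 v1=B3 v2=D4 v3=F4 (m3)
bar 8: v0=C3 v1=C4 v2=E4 v3=G4 (P5)
  R5 @ bar0.0: opens on M3
  R2 @ bar1.0: E4/G4 m3 -> A3/E4 P5 similar
  R3 @ bar1.0: B3 above A3
  R4 @ bar1.0: D3/E4 M2 untreated
  R3 @ bar1.1: B3 above A3
  R3 @ bar1.2: B3 above A3
  R3 @ bar1.3: B3 above A3
  R2 @ bar2.0: B3/E4 P4 -> G3/D4 P5 similar
  R3 @ bar2.0: G3 above F3
  R4 @ bar2.0: B2/F3 TT untreated
  R3 @ bar2.1: G3 above F3
  R3 @ bar2.2: G3 above F3
  R3 @ bar2.3: G3 above F3
  R2 @ bar3.0: B2/G3 m6 -> A2/E3 P5 similar
  R2 @ bar3.0: B2/F3 TT -> A2/E3 P5 similar
  R2 @ bar3.0: G3/F3 M2 -> E3/E3 P1 similar
  R1 @ bar4.0: E3/E3 P1 -> G3/G3 P1 similar
  R3 @ bar4.0: G3 above F3
  R4 @ bar4.0: G2/F3 m7 untreated
  R7 @ bar4.0: E4->F3 leap 11st
  R3 @ bar4.1: G3 above F3
  R3 @ bar4.2: G3 above F3
  R3 @ bar4.3: G3 above F3
  R4 @ bar5.0: A2/B3 M2 untreated
  R7 @ bar5.0: F3->B3 leap 6st
  R3 @ bar6.0: B3 above F3
  R4 @ bar6.0: F2/B3 TT untreated
  R7 @ bar6.0: C3->B3 leap 11st
  R3 @ bar6.1: B3 above F3
  R3 @ bar6.2: B3 above F3
  R3 @ bar6.3: B3 above F3
  R1 @ bar7.0: F2/F3 P8 -> D3/D4 P8 similar
  R8 @ bar7.0: penult P8 not 3rd/6th
  R2 @ bar8.0: B3/F4 TT -> C4/G4 P5 similar
  R6 @ bar8.3: closes on M3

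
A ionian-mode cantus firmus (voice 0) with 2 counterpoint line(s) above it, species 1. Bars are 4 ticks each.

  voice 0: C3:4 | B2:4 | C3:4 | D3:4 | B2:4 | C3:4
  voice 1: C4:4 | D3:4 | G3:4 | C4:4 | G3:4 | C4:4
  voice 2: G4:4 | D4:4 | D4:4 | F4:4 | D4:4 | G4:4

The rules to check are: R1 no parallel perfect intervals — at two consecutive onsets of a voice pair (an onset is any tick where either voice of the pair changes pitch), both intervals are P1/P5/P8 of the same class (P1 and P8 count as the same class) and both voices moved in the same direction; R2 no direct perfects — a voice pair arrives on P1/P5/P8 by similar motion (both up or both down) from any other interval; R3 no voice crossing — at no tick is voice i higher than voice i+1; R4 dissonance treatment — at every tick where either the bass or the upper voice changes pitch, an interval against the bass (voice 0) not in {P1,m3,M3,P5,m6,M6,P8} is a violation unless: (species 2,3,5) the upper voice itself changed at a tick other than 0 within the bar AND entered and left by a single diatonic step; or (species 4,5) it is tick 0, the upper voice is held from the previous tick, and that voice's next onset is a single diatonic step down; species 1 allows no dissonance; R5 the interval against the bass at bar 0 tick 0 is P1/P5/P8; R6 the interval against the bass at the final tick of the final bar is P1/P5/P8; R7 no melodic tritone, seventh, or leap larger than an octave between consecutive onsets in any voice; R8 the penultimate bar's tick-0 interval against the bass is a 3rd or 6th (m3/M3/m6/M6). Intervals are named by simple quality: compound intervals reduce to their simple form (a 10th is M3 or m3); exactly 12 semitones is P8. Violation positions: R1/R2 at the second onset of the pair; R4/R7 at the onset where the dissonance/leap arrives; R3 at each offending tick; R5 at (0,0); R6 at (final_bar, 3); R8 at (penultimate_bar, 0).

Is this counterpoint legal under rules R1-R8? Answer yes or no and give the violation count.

bar 0: v0=C3 v1=C4 v2=G4 (P5)
bar 1: v0=B2 v1=D3 v2=D4 (m3)
bar 2: v0=C3 v1=G3 v2=D4 (M2)
bar 3: v0=D3 v1=C4 v2=F4 (m3)
bar 4: v0=B2 v1=G3 v2=D4 (m3)
bar 5: v0=C3 v1=C4 v2=G4 (P5)
  R2 @ bar1.0: C4/G4 P5 -> D3/D4 P8 similar
  R7 @ bar1.0: C4->D3 leap 10st
  R2 @ bar2.0: B2/D3 m3 -> C3/G3 P5 similar
  R4 @ bar2.0: C3/D4 M2 untreated
  R4 @ bar3.0: D3/C4 m7 untreated
  R2 @ bar4.0: C4/F4 P4 -> G3/D4 P5 similar
  R1 @ bar5.0: G3/D4 P5 -> C4/G4 P5 similar
  R2 @ bar5.0: B2/G3 m6 -> C3/C4 P8 similar
  R2 @ bar5.0: B2/D4 m3 -> C3/G4 P5 similar

No (9 violations)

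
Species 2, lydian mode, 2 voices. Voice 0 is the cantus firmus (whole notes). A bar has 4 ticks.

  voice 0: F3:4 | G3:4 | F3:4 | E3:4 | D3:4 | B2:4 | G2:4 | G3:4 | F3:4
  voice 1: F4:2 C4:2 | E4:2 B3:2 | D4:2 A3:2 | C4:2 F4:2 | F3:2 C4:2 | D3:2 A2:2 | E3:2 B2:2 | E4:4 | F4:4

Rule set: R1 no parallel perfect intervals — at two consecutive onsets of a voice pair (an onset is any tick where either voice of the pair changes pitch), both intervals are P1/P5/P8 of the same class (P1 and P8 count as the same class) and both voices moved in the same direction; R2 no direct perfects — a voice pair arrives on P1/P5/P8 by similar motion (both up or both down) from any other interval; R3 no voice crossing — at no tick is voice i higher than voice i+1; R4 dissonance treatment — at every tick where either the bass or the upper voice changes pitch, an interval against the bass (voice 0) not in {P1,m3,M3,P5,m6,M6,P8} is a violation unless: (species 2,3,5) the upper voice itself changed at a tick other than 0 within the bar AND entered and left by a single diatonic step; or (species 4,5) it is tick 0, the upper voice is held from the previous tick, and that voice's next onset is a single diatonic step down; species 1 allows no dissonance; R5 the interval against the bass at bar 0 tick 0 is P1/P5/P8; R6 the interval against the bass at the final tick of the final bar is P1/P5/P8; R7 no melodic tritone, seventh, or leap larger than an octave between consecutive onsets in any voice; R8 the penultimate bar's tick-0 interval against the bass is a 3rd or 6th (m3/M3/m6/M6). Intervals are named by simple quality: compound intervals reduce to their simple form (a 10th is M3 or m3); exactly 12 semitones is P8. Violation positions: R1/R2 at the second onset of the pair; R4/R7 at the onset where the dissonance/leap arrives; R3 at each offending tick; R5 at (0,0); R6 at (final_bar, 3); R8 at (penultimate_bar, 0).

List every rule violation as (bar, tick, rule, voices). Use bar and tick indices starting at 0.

(3, 2, R4, (0, 1))
(4, 2, R4, (0, 1))
(5, 0, R7, (1,))
(5, 2, R3, (0, 1))
(5, 2, R4, (0, 1))
(5, 3, R3, (0, 1))
(7, 0, R7, (1,))

bar 0: v0=F3 v1=F4 downbeat P8
bar 1: v0=G3 v1=E4 downbeat M6
bar 2: v0=F3 v1=D4 downbeat M6
bar 3: v0=E3 v1=C4 downbeat m6
bar 4: v0=D3 v1=F3 downbeat m3
bar 5: v0=B2 v1=D3 downbeat m3
bar 6: v0=G2 v1=E3 downbeat M6
bar 7: v0=G3 v1=E4 downbeat M6
bar 8: v0=F3 v1=F4 downbeat P8
  -> R4 @ bar 3 tick 2 v(0, 1): E3/F4 m2 untreated
  -> R4 @ bar 4 tick 2 v(0, 1): D3/C4 m7 untreated
  -> R7 @ bar 5 tick 0 v(1,): C4->D3 leap 10st
  -> R3 @ bar 5 tick 2 v(0, 1): B2 above A2
  -> R4 @ bar 5 tick 2 v(0, 1): B2/A2 M2 untreated
  -> R3 @ bar 5 tick 3 v(0, 1): B2 above A2
  -> R7 @ bar 7 tick 0 v(1,): B2->E4 leap 17st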